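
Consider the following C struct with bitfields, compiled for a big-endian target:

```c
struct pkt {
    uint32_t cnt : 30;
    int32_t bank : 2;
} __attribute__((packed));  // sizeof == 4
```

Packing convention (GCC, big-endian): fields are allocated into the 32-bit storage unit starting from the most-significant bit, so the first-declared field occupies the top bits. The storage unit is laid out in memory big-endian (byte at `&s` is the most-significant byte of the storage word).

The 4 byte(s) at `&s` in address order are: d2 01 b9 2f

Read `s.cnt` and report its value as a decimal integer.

[0]=0xd2 [1]=0x01 [2]=0xb9 [3]=0x2f (big-endian) → word 0xd201b92f
cnt:30 @ bit 2 → (0xd201b92f>>2)&0x3fffffff = 0x34806e4b  ←
bank:2 @ bit 0 → (0xd201b92f>>0)&0x3 = 0x3

880832075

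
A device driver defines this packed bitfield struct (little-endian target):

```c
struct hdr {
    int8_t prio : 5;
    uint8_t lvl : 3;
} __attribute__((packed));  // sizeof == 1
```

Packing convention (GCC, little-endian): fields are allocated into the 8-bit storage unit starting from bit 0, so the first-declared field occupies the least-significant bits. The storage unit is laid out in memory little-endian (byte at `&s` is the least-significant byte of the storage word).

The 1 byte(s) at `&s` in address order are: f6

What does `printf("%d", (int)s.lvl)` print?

[0]=0xf6 (little-endian) → word 0xf6
prio:5 @ bit 0 → (0xf6>>0)&0x1f = 0x16
lvl:3 @ bit 5 → (0xf6>>5)&0x7 = 0x7  ←

7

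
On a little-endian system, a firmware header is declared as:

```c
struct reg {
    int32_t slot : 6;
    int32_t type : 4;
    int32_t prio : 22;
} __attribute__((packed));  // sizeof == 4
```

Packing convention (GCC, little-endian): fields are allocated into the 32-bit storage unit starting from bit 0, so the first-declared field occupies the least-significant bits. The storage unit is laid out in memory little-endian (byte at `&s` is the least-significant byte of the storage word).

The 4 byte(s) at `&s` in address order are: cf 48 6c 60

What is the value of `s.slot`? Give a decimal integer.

[0]=0xcf [1]=0x48 [2]=0x6c [3]=0x60 (little-endian) → word 0x606c48cf
slot [0+:6] = (word>>0) & 0x3f = 15  ←
type [6+:4] = (word>>6) & 0xf = 3
prio [10+:22] = (word>>10) & 0x3fffff = 1579794
slot signed 6b, MSB=0: value = 15

15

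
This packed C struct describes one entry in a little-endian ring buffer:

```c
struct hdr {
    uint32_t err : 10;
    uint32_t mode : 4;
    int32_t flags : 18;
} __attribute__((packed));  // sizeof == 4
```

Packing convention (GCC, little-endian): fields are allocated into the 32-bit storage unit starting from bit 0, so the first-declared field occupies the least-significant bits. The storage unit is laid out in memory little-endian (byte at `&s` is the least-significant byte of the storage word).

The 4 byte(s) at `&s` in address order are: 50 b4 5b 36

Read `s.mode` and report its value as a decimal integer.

13

[0]=0x50 [1]=0xb4 [2]=0x5b [3]=0x36 (little-endian) → word 0x365bb450
err:10 @ bit 0 → (0x365bb450>>0)&0x3ff = 0x50
mode:4 @ bit 10 → (0x365bb450>>10)&0xf = 0xd  ←
flags:18 @ bit 14 → (0x365bb450>>14)&0x3ffff = 0xd96e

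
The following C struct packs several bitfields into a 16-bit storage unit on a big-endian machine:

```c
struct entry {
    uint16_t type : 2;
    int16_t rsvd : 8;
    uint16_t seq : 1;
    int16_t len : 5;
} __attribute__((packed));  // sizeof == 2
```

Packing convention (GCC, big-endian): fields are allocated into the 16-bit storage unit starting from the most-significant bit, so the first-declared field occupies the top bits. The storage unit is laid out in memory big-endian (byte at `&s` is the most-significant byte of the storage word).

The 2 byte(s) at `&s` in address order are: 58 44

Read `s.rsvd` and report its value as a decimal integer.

[0]=0x58 [1]=0x44 (big-endian) → word 0x5844
type:2 @ bit 14 → (0x5844>>14)&0x3 = 0x1
rsvd:8 @ bit 6 → (0x5844>>6)&0xff = 0x61  ←
seq:1 @ bit 5 → (0x5844>>5)&0x1 = 0x0
len:5 @ bit 0 → (0x5844>>0)&0x1f = 0x4
rsvd signed 8b, MSB=0: value = 97

97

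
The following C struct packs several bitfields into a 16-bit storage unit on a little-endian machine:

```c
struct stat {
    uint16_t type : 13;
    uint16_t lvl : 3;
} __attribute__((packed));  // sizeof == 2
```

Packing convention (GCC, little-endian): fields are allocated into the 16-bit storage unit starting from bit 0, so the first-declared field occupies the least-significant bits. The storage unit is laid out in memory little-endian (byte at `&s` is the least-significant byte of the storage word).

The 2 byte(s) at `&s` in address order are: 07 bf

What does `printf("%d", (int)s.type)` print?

7943

[0]=0x07 [1]=0xbf (little-endian) → word 0xbf07
type [0+:13] = (word>>0) & 0x1fff = 7943  ←
lvl [13+:3] = (word>>13) & 0x7 = 5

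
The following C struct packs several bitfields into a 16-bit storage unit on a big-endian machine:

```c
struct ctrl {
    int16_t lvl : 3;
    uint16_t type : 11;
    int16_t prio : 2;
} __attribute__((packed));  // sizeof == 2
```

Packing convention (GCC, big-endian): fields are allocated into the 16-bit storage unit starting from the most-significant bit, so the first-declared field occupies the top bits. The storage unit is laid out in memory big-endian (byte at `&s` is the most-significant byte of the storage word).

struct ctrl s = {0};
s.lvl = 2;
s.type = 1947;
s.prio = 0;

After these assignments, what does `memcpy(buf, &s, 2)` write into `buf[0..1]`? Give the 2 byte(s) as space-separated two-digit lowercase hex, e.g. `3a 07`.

[13+:3] lvl=2 & 0x7 = 0x2; word=0x4000
[2+:11] type=1947 & 0x7ff = 0x79b; word=0x5e6c
[0+:2] prio=0 & 0x3 = 0x0; word=0x5e6c
word = 0x5e6c → big-endian bytes:
  [0]=0x5e  [1]=0x6c

5e 6c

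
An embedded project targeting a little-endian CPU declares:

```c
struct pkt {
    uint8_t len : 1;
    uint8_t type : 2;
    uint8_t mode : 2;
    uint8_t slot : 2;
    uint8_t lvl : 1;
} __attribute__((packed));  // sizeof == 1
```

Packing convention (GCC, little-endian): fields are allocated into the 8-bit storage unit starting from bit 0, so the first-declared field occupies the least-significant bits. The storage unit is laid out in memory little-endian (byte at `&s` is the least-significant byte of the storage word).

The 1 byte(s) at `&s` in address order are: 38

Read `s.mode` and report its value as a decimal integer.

3

[0]=0x38 (little-endian) → word 0x38
len [0+:1] = (word>>0) & 0x1 = 0
type [1+:2] = (word>>1) & 0x3 = 0
mode [3+:2] = (word>>3) & 0x3 = 3  ←
slot [5+:2] = (word>>5) & 0x3 = 1
lvl [7+:1] = (word>>7) & 0x1 = 0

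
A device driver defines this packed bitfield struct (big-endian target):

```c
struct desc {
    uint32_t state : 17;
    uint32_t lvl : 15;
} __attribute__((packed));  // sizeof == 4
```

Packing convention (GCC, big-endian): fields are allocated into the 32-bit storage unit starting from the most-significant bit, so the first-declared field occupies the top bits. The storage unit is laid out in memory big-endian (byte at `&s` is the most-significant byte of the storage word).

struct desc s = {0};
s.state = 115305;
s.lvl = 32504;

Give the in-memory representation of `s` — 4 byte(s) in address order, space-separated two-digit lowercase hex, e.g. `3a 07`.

e1 34 fe f8

state (17b) val=115305 bits=0x1c269 at bit 15: 0xe1348000
lvl (15b) val=32504 bits=0x7ef8 at bit 0: 0xe134fef8
word = 0xe134fef8 → big-endian bytes:
  [0]=0xe1  [1]=0x34  [2]=0xfe  [3]=0xf8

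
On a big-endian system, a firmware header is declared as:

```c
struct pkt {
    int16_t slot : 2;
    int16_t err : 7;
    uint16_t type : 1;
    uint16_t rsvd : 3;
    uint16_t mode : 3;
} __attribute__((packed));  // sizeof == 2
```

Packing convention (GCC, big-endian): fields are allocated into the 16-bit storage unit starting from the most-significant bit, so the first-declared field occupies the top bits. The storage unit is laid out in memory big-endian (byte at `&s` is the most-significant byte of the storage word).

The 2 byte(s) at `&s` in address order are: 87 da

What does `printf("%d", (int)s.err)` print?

[0]=0x87 [1]=0xda (big-endian) → word 0x87da
slot:2 @ bit 14 → (0x87da>>14)&0x3 = 0x2
err:7 @ bit 7 → (0x87da>>7)&0x7f = 0xf  ←
type:1 @ bit 6 → (0x87da>>6)&0x1 = 0x1
rsvd:3 @ bit 3 → (0x87da>>3)&0x7 = 0x3
mode:3 @ bit 0 → (0x87da>>0)&0x7 = 0x2
err signed 7b, MSB=0: value = 15

15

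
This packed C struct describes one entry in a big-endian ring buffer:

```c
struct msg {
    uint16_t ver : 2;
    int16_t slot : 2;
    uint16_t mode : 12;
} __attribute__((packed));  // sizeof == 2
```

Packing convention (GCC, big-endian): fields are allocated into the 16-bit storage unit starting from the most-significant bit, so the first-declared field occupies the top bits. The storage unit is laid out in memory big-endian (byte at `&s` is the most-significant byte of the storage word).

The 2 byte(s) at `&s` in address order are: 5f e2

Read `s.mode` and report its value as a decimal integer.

4066

[0]=0x5f [1]=0xe2 (big-endian) → word 0x5fe2
ver:2 @ bit 14 → (0x5fe2>>14)&0x3 = 0x1
slot:2 @ bit 12 → (0x5fe2>>12)&0x3 = 0x1
mode:12 @ bit 0 → (0x5fe2>>0)&0xfff = 0xfe2  ←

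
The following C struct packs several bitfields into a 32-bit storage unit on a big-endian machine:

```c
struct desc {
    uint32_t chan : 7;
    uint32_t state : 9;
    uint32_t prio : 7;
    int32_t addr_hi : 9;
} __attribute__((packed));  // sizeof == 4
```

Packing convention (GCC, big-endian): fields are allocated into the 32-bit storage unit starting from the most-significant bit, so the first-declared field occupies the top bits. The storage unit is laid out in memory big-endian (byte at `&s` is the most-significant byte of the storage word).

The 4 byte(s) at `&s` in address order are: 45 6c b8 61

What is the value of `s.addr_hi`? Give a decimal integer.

[0]=0x45 [1]=0x6c [2]=0xb8 [3]=0x61 (big-endian) → word 0x456cb861
chan [25+:7] = (word>>25) & 0x7f = 34
state [16+:9] = (word>>16) & 0x1ff = 364
prio [9+:7] = (word>>9) & 0x7f = 92
addr_hi [0+:9] = (word>>0) & 0x1ff = 97  ←
addr_hi signed 9b, MSB=0: value = 97

97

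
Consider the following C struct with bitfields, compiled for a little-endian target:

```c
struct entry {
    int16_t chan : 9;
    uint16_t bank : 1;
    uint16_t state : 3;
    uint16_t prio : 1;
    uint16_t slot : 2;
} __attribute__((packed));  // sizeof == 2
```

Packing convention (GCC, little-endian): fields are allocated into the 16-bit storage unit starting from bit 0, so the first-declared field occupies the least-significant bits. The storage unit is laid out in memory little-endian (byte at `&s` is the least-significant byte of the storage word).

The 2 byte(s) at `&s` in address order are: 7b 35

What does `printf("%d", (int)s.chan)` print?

-133

[0]=0x7b [1]=0x35 (little-endian) → word 0x357b
chan:9 @ bit 0 → (0x357b>>0)&0x1ff = 0x17b  ←
bank:1 @ bit 9 → (0x357b>>9)&0x1 = 0x0
state:3 @ bit 10 → (0x357b>>10)&0x7 = 0x5
prio:1 @ bit 13 → (0x357b>>13)&0x1 = 0x1
slot:2 @ bit 14 → (0x357b>>14)&0x3 = 0x0
chan signed 9b, MSB=1: 379 - 512 = -133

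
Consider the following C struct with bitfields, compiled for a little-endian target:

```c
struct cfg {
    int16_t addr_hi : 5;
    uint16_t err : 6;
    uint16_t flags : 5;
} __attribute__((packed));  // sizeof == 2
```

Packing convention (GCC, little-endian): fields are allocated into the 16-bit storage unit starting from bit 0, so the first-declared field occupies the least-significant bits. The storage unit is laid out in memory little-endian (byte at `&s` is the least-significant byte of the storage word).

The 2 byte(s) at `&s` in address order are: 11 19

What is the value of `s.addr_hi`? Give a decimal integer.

[0]=0x11 [1]=0x19 (little-endian) → word 0x1911
addr_hi [0+:5] = (word>>0) & 0x1f = 17  ←
err [5+:6] = (word>>5) & 0x3f = 8
flags [11+:5] = (word>>11) & 0x1f = 3
addr_hi signed 5b, MSB=1: 17 - 32 = -15

-15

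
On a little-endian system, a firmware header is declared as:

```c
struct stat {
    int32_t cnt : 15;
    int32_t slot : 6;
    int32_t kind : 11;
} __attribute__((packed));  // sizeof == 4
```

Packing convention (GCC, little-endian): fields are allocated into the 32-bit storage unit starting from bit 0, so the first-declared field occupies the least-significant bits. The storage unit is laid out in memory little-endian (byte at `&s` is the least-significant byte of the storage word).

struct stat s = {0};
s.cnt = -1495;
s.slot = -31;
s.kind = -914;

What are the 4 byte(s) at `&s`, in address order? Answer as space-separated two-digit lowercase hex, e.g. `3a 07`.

cnt:15 = -1495 → 0x7a29 << 0 → word 0x00007a29
slot:6 = -31 → 0x21 << 15 → word 0x0010fa29
kind:11 = -914 → 0x46e << 21 → word 0x8dd0fa29
word = 0x8dd0fa29 → little-endian bytes:
  [0]=0x29  [1]=0xfa  [2]=0xd0  [3]=0x8d

29 fa d0 8d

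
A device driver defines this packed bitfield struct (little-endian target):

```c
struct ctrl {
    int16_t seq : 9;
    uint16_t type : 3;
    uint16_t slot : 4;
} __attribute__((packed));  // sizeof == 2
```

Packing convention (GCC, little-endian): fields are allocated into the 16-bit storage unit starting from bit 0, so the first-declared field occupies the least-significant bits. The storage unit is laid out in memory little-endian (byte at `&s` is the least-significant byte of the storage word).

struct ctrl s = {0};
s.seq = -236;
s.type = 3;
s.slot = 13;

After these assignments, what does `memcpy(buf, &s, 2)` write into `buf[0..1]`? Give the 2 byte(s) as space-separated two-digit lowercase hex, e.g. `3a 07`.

[0+:9] seq=-236 & 0x1ff = 0x114; word=0x0114
[9+:3] type=3 & 0x7 = 0x3; word=0x0714
[12+:4] slot=13 & 0xf = 0xd; word=0xd714
word = 0xd714 → little-endian bytes:
  [0]=0x14  [1]=0xd7

14 d7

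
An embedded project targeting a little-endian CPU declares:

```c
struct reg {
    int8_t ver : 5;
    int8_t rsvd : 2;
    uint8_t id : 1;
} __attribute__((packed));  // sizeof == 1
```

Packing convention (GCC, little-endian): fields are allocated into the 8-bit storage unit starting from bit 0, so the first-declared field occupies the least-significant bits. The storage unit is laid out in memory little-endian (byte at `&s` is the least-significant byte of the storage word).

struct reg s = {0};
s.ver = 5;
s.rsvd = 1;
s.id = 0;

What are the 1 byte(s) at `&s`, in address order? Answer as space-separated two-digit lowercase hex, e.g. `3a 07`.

25

ver (5b) val=5 bits=0x5 at bit 0: 0x05
rsvd (2b) val=1 bits=0x1 at bit 5: 0x25
id (1b) val=0 bits=0x0 at bit 7: 0x25
word = 0x25 → little-endian bytes:
  [0]=0x25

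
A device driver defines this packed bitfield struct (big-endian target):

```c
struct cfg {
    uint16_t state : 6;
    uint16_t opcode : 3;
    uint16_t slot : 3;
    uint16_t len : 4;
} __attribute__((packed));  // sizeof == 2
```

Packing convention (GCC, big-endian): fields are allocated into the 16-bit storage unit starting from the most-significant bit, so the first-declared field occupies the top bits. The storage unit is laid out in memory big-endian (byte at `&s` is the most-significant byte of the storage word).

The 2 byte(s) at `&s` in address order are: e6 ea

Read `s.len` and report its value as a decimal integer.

10

[0]=0xe6 [1]=0xea (big-endian) → word 0xe6ea
state:6 @ bit 10 → (0xe6ea>>10)&0x3f = 0x39
opcode:3 @ bit 7 → (0xe6ea>>7)&0x7 = 0x5
slot:3 @ bit 4 → (0xe6ea>>4)&0x7 = 0x6
len:4 @ bit 0 → (0xe6ea>>0)&0xf = 0xa  ←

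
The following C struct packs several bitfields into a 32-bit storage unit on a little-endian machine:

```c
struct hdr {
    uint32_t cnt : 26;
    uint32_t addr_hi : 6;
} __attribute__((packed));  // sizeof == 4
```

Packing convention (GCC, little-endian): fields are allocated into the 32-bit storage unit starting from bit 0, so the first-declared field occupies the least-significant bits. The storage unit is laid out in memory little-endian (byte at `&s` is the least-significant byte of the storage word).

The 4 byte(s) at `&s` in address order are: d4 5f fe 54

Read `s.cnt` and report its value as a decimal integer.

[0]=0xd4 [1]=0x5f [2]=0xfe [3]=0x54 (little-endian) → word 0x54fe5fd4
cnt:26 @ bit 0 → (0x54fe5fd4>>0)&0x3ffffff = 0xfe5fd4  ←
addr_hi:6 @ bit 26 → (0x54fe5fd4>>26)&0x3f = 0x15

16670676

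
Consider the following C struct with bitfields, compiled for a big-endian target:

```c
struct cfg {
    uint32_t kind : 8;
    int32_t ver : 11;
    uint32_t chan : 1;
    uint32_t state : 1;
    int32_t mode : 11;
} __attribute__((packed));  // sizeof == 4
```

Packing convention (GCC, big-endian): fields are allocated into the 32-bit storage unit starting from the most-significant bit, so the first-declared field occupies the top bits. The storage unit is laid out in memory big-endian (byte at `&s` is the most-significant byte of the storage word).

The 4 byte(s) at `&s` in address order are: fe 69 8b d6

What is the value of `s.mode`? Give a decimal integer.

[0]=0xfe [1]=0x69 [2]=0x8b [3]=0xd6 (big-endian) → word 0xfe698bd6
kind:8 @ bit 24 → (0xfe698bd6>>24)&0xff = 0xfe
ver:11 @ bit 13 → (0xfe698bd6>>13)&0x7ff = 0x34c
chan:1 @ bit 12 → (0xfe698bd6>>12)&0x1 = 0x0
state:1 @ bit 11 → (0xfe698bd6>>11)&0x1 = 0x1
mode:11 @ bit 0 → (0xfe698bd6>>0)&0x7ff = 0x3d6  ←
mode signed 11b, MSB=0: value = 982

982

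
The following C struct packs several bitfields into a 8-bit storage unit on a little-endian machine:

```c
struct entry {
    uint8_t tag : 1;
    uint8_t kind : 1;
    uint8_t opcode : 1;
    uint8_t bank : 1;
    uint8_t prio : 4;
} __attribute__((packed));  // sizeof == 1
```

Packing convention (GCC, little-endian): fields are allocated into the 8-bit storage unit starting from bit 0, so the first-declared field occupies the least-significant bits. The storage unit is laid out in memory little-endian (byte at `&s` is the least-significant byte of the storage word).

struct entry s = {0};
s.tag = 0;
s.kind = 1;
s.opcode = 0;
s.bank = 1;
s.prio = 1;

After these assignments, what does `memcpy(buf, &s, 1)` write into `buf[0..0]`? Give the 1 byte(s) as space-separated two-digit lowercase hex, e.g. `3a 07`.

[0+:1] tag=0 & 0x1 = 0x0; word=0x00
[1+:1] kind=1 & 0x1 = 0x1; word=0x02
[2+:1] opcode=0 & 0x1 = 0x0; word=0x02
[3+:1] bank=1 & 0x1 = 0x1; word=0x0a
[4+:4] prio=1 & 0xf = 0x1; word=0x1a
word = 0x1a → little-endian bytes:
  [0]=0x1a

1a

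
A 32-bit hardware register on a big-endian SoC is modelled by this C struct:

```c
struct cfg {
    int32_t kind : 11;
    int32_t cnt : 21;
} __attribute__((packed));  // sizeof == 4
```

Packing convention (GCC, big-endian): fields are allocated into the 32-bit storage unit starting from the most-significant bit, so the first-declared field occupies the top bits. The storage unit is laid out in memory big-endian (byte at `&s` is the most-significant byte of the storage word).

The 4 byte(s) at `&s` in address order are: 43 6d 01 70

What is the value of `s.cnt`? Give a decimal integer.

852336

[0]=0x43 [1]=0x6d [2]=0x01 [3]=0x70 (big-endian) → word 0x436d0170
kind:11 @ bit 21 → (0x436d0170>>21)&0x7ff = 0x21b
cnt:21 @ bit 0 → (0x436d0170>>0)&0x1fffff = 0xd0170  ←
cnt signed 21b, MSB=0: value = 852336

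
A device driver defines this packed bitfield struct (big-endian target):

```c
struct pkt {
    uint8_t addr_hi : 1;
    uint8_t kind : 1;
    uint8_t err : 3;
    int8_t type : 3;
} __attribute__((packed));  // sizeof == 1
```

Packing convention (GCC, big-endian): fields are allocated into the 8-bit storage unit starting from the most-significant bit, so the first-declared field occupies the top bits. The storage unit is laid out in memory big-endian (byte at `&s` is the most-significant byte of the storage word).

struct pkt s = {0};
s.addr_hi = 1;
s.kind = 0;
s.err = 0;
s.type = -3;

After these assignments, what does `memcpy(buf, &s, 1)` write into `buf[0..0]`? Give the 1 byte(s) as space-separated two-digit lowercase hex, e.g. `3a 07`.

[7+:1] addr_hi=1 & 0x1 = 0x1; word=0x80
[6+:1] kind=0 & 0x1 = 0x0; word=0x80
[3+:3] err=0 & 0x7 = 0x0; word=0x80
[0+:3] type=-3 & 0x7 = 0x5; word=0x85
word = 0x85 → big-endian bytes:
  [0]=0x85

85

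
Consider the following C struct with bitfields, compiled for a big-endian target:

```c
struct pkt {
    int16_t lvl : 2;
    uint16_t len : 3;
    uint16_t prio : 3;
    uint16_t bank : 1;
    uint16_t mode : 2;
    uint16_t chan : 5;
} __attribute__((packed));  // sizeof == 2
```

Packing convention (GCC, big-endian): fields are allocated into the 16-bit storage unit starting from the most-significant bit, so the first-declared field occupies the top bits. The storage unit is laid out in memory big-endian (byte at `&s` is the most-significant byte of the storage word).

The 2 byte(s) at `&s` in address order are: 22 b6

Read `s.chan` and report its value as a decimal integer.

[0]=0x22 [1]=0xb6 (big-endian) → word 0x22b6
lvl [14+:2] = (word>>14) & 0x3 = 0
len [11+:3] = (word>>11) & 0x7 = 4
prio [8+:3] = (word>>8) & 0x7 = 2
bank [7+:1] = (word>>7) & 0x1 = 1
mode [5+:2] = (word>>5) & 0x3 = 1
chan [0+:5] = (word>>0) & 0x1f = 22  ←

22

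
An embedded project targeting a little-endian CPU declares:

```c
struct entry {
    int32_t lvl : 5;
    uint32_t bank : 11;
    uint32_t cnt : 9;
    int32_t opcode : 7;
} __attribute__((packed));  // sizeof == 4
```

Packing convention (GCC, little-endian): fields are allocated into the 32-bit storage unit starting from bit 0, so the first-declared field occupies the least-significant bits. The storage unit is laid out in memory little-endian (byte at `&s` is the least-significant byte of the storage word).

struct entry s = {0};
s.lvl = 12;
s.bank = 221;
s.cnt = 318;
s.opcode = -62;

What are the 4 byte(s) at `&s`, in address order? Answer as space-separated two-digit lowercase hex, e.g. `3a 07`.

lvl:5 = 12 → 0xc << 0 → word 0x0000000c
bank:11 = 221 → 0xdd << 5 → word 0x00001bac
cnt:9 = 318 → 0x13e << 16 → word 0x013e1bac
opcode:7 = -62 → 0x42 << 25 → word 0x853e1bac
word = 0x853e1bac → little-endian bytes:
  [0]=0xac  [1]=0x1b  [2]=0x3e  [3]=0x85

ac 1b 3e 85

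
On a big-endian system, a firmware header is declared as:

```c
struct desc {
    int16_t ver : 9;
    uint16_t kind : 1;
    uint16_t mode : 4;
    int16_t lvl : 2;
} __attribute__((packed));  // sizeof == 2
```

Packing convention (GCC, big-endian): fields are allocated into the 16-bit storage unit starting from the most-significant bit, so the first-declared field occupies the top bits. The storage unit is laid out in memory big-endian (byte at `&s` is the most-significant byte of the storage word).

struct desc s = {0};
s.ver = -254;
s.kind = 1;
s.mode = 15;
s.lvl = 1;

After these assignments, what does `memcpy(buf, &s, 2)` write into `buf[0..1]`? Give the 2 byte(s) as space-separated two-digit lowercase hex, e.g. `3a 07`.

81 7d

ver (9b) val=-254 bits=0x102 at bit 7: 0x8100
kind (1b) val=1 bits=0x1 at bit 6: 0x8140
mode (4b) val=15 bits=0xf at bit 2: 0x817c
lvl (2b) val=1 bits=0x1 at bit 0: 0x817d
word = 0x817d → big-endian bytes:
  [0]=0x81  [1]=0x7d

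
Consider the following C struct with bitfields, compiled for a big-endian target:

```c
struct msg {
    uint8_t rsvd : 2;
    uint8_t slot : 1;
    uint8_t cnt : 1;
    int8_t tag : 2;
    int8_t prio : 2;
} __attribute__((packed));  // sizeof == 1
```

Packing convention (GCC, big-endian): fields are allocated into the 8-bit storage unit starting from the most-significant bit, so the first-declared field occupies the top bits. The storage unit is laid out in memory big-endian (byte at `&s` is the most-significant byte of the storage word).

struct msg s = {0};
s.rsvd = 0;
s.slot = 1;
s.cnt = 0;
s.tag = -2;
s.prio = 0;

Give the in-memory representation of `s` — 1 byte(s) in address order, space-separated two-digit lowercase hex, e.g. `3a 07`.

rsvd (2b) val=0 bits=0x0 at bit 6: 0x00
slot (1b) val=1 bits=0x1 at bit 5: 0x20
cnt (1b) val=0 bits=0x0 at bit 4: 0x20
tag (2b) val=-2 bits=0x2 at bit 2: 0x28
prio (2b) val=0 bits=0x0 at bit 0: 0x28
word = 0x28 → big-endian bytes:
  [0]=0x28

28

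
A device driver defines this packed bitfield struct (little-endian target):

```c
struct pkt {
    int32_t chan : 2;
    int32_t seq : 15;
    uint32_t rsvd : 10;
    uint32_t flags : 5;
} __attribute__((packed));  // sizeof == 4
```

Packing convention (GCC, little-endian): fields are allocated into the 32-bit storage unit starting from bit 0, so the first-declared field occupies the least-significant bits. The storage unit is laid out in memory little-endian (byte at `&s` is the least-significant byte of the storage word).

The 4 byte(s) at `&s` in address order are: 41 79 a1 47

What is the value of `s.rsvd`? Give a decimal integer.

976

[0]=0x41 [1]=0x79 [2]=0xa1 [3]=0x47 (little-endian) → word 0x47a17941
chan [0+:2] = (word>>0) & 0x3 = 1
seq [2+:15] = (word>>2) & 0x7fff = 24144
rsvd [17+:10] = (word>>17) & 0x3ff = 976  ←
flags [27+:5] = (word>>27) & 0x1f = 8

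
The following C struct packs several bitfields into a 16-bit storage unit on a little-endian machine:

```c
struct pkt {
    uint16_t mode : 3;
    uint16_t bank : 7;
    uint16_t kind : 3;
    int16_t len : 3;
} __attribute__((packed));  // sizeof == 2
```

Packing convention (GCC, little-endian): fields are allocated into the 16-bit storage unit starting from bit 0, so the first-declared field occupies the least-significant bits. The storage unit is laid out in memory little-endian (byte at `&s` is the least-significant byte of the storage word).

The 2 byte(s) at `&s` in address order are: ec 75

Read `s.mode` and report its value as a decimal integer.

[0]=0xec [1]=0x75 (little-endian) → word 0x75ec
mode [0+:3] = (word>>0) & 0x7 = 4  ←
bank [3+:7] = (word>>3) & 0x7f = 61
kind [10+:3] = (word>>10) & 0x7 = 5
len [13+:3] = (word>>13) & 0x7 = 3

4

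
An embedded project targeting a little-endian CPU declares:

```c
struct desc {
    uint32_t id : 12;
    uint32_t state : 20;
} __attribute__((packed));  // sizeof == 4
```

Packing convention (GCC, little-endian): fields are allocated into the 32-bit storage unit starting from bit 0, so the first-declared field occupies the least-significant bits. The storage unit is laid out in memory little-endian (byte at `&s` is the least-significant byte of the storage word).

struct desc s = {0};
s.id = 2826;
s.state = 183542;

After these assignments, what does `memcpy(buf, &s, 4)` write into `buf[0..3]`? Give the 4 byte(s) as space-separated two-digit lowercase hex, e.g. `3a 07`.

id:12 = 2826 → 0xb0a << 0 → word 0x00000b0a
state:20 = 183542 → 0x2ccf6 << 12 → word 0x2ccf6b0a
word = 0x2ccf6b0a → little-endian bytes:
  [0]=0x0a  [1]=0x6b  [2]=0xcf  [3]=0x2c

0a 6b cf 2c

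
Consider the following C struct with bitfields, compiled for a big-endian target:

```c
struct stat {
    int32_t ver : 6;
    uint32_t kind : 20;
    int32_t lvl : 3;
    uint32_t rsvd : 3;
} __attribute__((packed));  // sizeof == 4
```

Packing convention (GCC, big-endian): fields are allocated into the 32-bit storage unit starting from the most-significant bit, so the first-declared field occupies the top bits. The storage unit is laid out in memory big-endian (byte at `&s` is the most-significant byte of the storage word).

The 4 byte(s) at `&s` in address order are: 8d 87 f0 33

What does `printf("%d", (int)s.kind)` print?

401344

[0]=0x8d [1]=0x87 [2]=0xf0 [3]=0x33 (big-endian) → word 0x8d87f033
ver:6 @ bit 26 → (0x8d87f033>>26)&0x3f = 0x23
kind:20 @ bit 6 → (0x8d87f033>>6)&0xfffff = 0x61fc0  ←
lvl:3 @ bit 3 → (0x8d87f033>>3)&0x7 = 0x6
rsvd:3 @ bit 0 → (0x8d87f033>>0)&0x7 = 0x3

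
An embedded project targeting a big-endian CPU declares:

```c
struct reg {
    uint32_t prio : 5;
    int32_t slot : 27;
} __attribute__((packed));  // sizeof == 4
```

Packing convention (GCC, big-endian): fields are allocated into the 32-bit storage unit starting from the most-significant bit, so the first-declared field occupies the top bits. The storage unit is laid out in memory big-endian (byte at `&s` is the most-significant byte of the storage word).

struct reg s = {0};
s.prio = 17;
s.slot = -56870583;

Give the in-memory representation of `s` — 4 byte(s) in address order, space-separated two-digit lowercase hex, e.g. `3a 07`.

8c 9c 39 49

prio:5 = 17 → 0x11 << 27 → word 0x88000000
slot:27 = -56870583 → 0x49c3949 << 0 → word 0x8c9c3949
word = 0x8c9c3949 → big-endian bytes:
  [0]=0x8c  [1]=0x9c  [2]=0x39  [3]=0x49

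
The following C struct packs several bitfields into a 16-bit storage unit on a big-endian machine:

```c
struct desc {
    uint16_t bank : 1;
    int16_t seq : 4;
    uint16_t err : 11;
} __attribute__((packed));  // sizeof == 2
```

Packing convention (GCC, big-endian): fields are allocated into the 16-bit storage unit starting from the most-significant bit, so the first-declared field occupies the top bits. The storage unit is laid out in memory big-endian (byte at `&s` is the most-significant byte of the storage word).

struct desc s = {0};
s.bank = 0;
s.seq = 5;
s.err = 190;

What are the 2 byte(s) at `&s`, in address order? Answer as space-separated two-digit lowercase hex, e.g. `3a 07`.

28 be

bank:1 = 0 → 0x0 << 15 → word 0x0000
seq:4 = 5 → 0x5 << 11 → word 0x2800
err:11 = 190 → 0xbe << 0 → word 0x28be
word = 0x28be → big-endian bytes:
  [0]=0x28  [1]=0xbe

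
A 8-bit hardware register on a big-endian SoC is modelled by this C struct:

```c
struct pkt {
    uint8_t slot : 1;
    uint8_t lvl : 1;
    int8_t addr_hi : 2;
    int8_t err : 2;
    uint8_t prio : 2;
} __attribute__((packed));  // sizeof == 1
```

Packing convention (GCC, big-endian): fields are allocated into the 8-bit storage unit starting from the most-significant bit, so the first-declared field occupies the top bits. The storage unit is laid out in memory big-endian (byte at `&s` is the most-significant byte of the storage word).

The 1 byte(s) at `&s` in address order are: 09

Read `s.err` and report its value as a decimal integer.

[0]=0x09 (big-endian) → word 0x09
slot:1 @ bit 7 → (0x09>>7)&0x1 = 0x0
lvl:1 @ bit 6 → (0x09>>6)&0x1 = 0x0
addr_hi:2 @ bit 4 → (0x09>>4)&0x3 = 0x0
err:2 @ bit 2 → (0x09>>2)&0x3 = 0x2  ←
prio:2 @ bit 0 → (0x09>>0)&0x3 = 0x1
err signed 2b, MSB=1: 2 - 4 = -2

-2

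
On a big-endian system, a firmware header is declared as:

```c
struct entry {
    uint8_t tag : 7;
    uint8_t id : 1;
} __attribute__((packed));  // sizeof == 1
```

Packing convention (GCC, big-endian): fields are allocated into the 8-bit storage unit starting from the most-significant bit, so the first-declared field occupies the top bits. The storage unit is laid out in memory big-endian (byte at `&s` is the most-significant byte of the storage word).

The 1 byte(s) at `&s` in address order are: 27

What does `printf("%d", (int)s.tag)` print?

19

[0]=0x27 (big-endian) → word 0x27
tag [1+:7] = (word>>1) & 0x7f = 19  ←
id [0+:1] = (word>>0) & 0x1 = 1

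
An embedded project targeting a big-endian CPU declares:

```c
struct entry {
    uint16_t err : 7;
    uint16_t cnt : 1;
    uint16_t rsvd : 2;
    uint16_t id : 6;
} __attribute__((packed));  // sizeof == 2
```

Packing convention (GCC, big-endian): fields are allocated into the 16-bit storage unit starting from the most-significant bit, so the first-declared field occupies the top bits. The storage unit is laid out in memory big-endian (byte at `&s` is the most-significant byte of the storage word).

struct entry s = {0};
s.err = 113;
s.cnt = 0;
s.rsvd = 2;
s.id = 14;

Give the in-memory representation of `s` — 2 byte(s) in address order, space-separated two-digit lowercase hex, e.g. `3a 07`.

[9+:7] err=113 & 0x7f = 0x71; word=0xe200
[8+:1] cnt=0 & 0x1 = 0x0; word=0xe200
[6+:2] rsvd=2 & 0x3 = 0x2; word=0xe280
[0+:6] id=14 & 0x3f = 0xe; word=0xe28e
word = 0xe28e → big-endian bytes:
  [0]=0xe2  [1]=0x8e

e2 8e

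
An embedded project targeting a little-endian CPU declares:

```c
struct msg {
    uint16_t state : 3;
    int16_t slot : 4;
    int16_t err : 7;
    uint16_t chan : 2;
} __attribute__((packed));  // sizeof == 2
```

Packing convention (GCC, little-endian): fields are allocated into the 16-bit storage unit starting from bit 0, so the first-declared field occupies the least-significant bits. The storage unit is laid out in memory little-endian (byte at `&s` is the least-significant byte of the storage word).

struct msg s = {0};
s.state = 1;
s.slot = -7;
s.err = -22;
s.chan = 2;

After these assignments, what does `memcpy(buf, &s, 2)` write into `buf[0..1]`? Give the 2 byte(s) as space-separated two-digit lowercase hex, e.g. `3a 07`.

49 b5

state:3 = 1 → 0x1 << 0 → word 0x0001
slot:4 = -7 → 0x9 << 3 → word 0x0049
err:7 = -22 → 0x6a << 7 → word 0x3549
chan:2 = 2 → 0x2 << 14 → word 0xb549
word = 0xb549 → little-endian bytes:
  [0]=0x49  [1]=0xb5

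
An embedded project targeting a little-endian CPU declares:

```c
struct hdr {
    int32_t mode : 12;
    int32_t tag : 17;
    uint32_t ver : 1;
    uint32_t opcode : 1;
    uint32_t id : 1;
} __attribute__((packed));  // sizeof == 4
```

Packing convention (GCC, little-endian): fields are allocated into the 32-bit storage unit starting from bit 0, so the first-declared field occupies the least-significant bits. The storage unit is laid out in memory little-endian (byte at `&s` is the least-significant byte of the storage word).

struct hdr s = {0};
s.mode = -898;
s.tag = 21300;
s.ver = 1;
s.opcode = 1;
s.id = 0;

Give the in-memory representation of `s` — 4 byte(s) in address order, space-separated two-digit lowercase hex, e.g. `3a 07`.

7e 4c 33 65

mode (12b) val=-898 bits=0xc7e at bit 0: 0x00000c7e
tag (17b) val=21300 bits=0x5334 at bit 12: 0x05334c7e
ver (1b) val=1 bits=0x1 at bit 29: 0x25334c7e
opcode (1b) val=1 bits=0x1 at bit 30: 0x65334c7e
id (1b) val=0 bits=0x0 at bit 31: 0x65334c7e
word = 0x65334c7e → little-endian bytes:
  [0]=0x7e  [1]=0x4c  [2]=0x33  [3]=0x65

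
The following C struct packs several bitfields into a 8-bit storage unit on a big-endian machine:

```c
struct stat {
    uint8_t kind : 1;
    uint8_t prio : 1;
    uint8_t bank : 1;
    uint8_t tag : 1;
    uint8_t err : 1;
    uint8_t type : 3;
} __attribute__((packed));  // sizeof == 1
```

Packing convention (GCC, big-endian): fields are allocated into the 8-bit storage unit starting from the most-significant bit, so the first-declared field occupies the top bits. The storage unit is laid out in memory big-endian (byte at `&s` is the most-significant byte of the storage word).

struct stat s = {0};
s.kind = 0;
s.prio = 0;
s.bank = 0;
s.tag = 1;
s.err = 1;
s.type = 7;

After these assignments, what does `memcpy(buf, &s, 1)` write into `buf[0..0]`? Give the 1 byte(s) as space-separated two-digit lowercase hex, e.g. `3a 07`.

1f

[7+:1] kind=0 & 0x1 = 0x0; word=0x00
[6+:1] prio=0 & 0x1 = 0x0; word=0x00
[5+:1] bank=0 & 0x1 = 0x0; word=0x00
[4+:1] tag=1 & 0x1 = 0x1; word=0x10
[3+:1] err=1 & 0x1 = 0x1; word=0x18
[0+:3] type=7 & 0x7 = 0x7; word=0x1f
word = 0x1f → big-endian bytes:
  [0]=0x1f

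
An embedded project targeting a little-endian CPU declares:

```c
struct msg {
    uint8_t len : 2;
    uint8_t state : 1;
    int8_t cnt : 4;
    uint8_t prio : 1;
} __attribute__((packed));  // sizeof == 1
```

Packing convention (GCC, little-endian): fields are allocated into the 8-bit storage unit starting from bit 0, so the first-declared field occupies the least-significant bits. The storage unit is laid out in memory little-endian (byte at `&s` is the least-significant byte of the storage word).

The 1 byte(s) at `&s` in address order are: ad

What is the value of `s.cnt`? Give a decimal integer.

5

[0]=0xad (little-endian) → word 0xad
len:2 @ bit 0 → (0xad>>0)&0x3 = 0x1
state:1 @ bit 2 → (0xad>>2)&0x1 = 0x1
cnt:4 @ bit 3 → (0xad>>3)&0xf = 0x5  ←
prio:1 @ bit 7 → (0xad>>7)&0x1 = 0x1
cnt signed 4b, MSB=0: value = 5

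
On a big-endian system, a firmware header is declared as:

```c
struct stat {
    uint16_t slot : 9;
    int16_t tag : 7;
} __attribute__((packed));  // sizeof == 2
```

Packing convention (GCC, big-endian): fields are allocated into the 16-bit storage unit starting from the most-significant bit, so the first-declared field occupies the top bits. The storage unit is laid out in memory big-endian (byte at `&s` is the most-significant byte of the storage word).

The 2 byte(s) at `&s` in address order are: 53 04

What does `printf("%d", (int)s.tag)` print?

4

[0]=0x53 [1]=0x04 (big-endian) → word 0x5304
slot:9 @ bit 7 → (0x5304>>7)&0x1ff = 0xa6
tag:7 @ bit 0 → (0x5304>>0)&0x7f = 0x4  ←
tag signed 7b, MSB=0: value = 4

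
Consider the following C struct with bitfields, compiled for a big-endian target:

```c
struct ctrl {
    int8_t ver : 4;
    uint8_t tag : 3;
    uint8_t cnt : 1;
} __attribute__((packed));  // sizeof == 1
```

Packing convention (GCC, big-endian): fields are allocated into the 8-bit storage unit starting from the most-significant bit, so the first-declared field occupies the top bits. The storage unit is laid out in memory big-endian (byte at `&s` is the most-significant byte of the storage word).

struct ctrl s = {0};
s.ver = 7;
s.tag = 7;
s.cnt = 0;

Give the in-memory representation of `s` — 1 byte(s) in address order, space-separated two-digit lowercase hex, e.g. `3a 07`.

ver (4b) val=7 bits=0x7 at bit 4: 0x70
tag (3b) val=7 bits=0x7 at bit 1: 0x7e
cnt (1b) val=0 bits=0x0 at bit 0: 0x7e
word = 0x7e → big-endian bytes:
  [0]=0x7e

7e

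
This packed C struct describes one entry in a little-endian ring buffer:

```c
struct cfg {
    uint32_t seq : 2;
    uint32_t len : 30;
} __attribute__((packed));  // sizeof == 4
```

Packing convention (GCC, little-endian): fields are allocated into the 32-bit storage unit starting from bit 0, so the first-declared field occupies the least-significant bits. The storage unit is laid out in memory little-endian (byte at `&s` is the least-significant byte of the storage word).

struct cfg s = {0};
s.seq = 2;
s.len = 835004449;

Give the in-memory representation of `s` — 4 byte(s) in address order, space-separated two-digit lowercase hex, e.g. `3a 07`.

seq:2 = 2 → 0x2 << 0 → word 0x00000002
len:30 = 835004449 → 0x31c52821 << 2 → word 0xc714a086
word = 0xc714a086 → little-endian bytes:
  [0]=0x86  [1]=0xa0  [2]=0x14  [3]=0xc7

86 a0 14 c7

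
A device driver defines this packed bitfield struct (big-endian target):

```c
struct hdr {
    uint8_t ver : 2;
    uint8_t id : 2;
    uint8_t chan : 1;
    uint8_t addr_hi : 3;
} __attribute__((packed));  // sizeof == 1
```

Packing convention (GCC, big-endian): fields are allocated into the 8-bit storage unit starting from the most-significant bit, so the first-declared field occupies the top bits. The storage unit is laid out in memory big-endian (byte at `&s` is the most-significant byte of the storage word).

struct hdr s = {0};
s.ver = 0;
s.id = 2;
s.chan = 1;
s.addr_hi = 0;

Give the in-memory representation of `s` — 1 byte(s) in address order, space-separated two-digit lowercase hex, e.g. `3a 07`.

ver (2b) val=0 bits=0x0 at bit 6: 0x00
id (2b) val=2 bits=0x2 at bit 4: 0x20
chan (1b) val=1 bits=0x1 at bit 3: 0x28
addr_hi (3b) val=0 bits=0x0 at bit 0: 0x28
word = 0x28 → big-endian bytes:
  [0]=0x28

28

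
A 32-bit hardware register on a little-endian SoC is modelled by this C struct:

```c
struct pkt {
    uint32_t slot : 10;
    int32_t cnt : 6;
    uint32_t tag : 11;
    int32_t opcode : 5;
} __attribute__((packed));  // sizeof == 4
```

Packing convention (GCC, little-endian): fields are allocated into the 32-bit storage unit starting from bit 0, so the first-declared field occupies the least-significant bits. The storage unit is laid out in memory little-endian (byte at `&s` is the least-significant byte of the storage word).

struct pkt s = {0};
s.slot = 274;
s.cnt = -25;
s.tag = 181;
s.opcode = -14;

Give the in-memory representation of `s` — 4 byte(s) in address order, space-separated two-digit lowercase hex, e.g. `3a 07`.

[0+:10] slot=274 & 0x3ff = 0x112; word=0x00000112
[10+:6] cnt=-25 & 0x3f = 0x27; word=0x00009d12
[16+:11] tag=181 & 0x7ff = 0xb5; word=0x00b59d12
[27+:5] opcode=-14 & 0x1f = 0x12; word=0x90b59d12
word = 0x90b59d12 → little-endian bytes:
  [0]=0x12  [1]=0x9d  [2]=0xb5  [3]=0x90

12 9d b5 90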